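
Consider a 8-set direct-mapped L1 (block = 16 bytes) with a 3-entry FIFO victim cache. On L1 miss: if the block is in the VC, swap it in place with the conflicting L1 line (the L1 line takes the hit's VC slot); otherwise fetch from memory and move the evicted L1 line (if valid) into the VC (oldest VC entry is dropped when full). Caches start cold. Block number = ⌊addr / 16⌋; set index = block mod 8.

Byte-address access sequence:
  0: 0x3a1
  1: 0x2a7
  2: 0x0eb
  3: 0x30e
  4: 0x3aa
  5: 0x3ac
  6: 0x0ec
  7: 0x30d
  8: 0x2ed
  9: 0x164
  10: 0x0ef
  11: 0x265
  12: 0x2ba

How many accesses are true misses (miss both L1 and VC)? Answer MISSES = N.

  [0] addr=0x3a1 blk=58 s=2: MISS | VC []
  [1] addr=0x2a7 blk=42 s=2: MISS | VC [58]
  [2] addr=0xeb blk=14 s=6: MISS | VC [58]
  [3] addr=0x30e blk=48 s=0: MISS | VC [58]
  [4] addr=0x3aa blk=58 s=2: VC-HIT | VC [42]
  [5] addr=0x3ac blk=58 s=2: L1-HIT | VC [42]
  [6] addr=0xec blk=14 s=6: L1-HIT | VC [42]
  [7] addr=0x30d blk=48 s=0: L1-HIT | VC [42]
  [8] addr=0x2ed blk=46 s=6: MISS | VC [42, 14]
  [9] addr=0x164 blk=22 s=6: MISS | VC [42, 14, 46]
  [10] addr=0xef blk=14 s=6: VC-HIT | VC [42, 22, 46]
  [11] addr=0x265 blk=38 s=6: MISS | VC [22, 46, 14]
  [12] addr=0x2ba blk=43 s=3: MISS | VC [22, 46, 14]

MISSES = 8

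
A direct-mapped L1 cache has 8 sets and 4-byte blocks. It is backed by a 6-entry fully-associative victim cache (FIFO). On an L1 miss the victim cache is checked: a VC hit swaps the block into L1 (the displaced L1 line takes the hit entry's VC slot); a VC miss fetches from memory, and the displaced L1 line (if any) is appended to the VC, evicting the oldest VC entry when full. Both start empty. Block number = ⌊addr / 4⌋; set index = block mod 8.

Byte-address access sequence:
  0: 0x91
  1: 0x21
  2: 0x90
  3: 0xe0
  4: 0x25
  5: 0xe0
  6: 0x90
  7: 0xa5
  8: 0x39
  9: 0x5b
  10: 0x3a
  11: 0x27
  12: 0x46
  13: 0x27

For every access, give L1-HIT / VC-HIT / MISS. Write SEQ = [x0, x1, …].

SEQ = [MISS, MISS, L1-HIT, MISS, MISS, L1-HIT, L1-HIT, MISS, MISS, MISS, VC-HIT, VC-HIT, MISS, VC-HIT]

#0 0x91→b36/s4 MISS; vc=[]
#1 0x21→b8/s0 MISS; vc=[]
#2 0x90→b36/s4 L1-HIT; vc=[]
#3 0xe0→b56/s0 MISS; vc=[8]
#4 0x25→b9/s1 MISS; vc=[8]
#5 0xe0→b56/s0 L1-HIT; vc=[8]
#6 0x90→b36/s4 L1-HIT; vc=[8]
#7 0xa5→b41/s1 MISS; vc=[8,9]
#8 0x39→b14/s6 MISS; vc=[8,9]
#9 0x5b→b22/s6 MISS; vc=[8,9,14]
#10 0x3a→b14/s6 VC-HIT; vc=[8,9,22]
#11 0x27→b9/s1 VC-HIT; vc=[8,41,22]
#12 0x46→b17/s1 MISS; vc=[8,41,22,9]
#13 0x27→b9/s1 VC-HIT; vc=[8,41,22,17]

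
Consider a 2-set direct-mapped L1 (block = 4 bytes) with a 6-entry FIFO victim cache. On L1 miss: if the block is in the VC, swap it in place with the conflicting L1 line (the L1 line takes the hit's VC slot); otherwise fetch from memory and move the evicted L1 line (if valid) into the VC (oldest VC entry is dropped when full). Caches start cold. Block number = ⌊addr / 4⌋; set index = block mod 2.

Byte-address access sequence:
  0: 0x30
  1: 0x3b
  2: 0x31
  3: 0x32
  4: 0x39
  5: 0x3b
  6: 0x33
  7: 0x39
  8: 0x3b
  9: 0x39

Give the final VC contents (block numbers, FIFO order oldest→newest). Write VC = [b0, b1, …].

  [0] addr=0x30 blk=12 s=0: MISS | VC []
  [1] addr=0x3b blk=14 s=0: MISS | VC [12]
  [2] addr=0x31 blk=12 s=0: VC-HIT | VC [14]
  [3] addr=0x32 blk=12 s=0: L1-HIT | VC [14]
  [4] addr=0x39 blk=14 s=0: VC-HIT | VC [12]
  [5] addr=0x3b blk=14 s=0: L1-HIT | VC [12]
  [6] addr=0x33 blk=12 s=0: VC-HIT | VC [14]
  [7] addr=0x39 blk=14 s=0: VC-HIT | VC [12]
  [8] addr=0x3b blk=14 s=0: L1-HIT | VC [12]
  [9] addr=0x39 blk=14 s=0: L1-HIT | VC [12]

VC = [12]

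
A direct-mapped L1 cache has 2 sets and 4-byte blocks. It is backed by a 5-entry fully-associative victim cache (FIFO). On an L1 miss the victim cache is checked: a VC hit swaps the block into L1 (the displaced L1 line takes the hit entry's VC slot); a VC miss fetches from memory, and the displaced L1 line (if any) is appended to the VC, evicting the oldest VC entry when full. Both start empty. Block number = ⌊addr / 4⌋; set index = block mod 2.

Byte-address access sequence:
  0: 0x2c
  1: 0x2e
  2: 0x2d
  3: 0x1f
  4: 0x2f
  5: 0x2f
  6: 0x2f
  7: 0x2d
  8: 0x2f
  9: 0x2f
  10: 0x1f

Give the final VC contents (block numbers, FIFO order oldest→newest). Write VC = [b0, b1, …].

VC = [11]

  [0] addr=0x2c blk=11 s=1: MISS | VC []
  [1] addr=0x2e blk=11 s=1: L1-HIT | VC []
  [2] addr=0x2d blk=11 s=1: L1-HIT | VC []
  [3] addr=0x1f blk=7 s=1: MISS | VC [11]
  [4] addr=0x2f blk=11 s=1: VC-HIT | VC [7]
  [5] addr=0x2f blk=11 s=1: L1-HIT | VC [7]
  [6] addr=0x2f blk=11 s=1: L1-HIT | VC [7]
  [7] addr=0x2d blk=11 s=1: L1-HIT | VC [7]
  [8] addr=0x2f blk=11 s=1: L1-HIT | VC [7]
  [9] addr=0x2f blk=11 s=1: L1-HIT | VC [7]
  [10] addr=0x1f blk=7 s=1: VC-HIT | VC [11]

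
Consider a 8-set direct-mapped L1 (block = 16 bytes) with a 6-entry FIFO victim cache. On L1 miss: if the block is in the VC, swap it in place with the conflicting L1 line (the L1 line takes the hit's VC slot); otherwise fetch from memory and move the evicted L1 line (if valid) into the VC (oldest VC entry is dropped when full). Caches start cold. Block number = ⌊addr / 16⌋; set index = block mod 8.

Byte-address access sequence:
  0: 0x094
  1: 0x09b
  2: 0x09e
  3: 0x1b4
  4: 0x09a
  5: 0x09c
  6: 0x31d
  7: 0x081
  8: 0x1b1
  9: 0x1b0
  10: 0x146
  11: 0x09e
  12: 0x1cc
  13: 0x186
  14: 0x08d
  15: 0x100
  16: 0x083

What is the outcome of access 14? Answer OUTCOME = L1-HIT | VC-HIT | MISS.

  [0] addr=0x94 blk=9 s=1: MISS | VC []
  [1] addr=0x9b blk=9 s=1: L1-HIT | VC []
  [2] addr=0x9e blk=9 s=1: L1-HIT | VC []
  [3] addr=0x1b4 blk=27 s=3: MISS | VC []
  [4] addr=0x9a blk=9 s=1: L1-HIT | VC []
  [5] addr=0x9c blk=9 s=1: L1-HIT | VC []
  [6] addr=0x31d blk=49 s=1: MISS | VC [9]
  [7] addr=0x81 blk=8 s=0: MISS | VC [9]
  [8] addr=0x1b1 blk=27 s=3: L1-HIT | VC [9]
  [9] addr=0x1b0 blk=27 s=3: L1-HIT | VC [9]
  [10] addr=0x146 blk=20 s=4: MISS | VC [9]
  [11] addr=0x9e blk=9 s=1: VC-HIT | VC [49]
  [12] addr=0x1cc blk=28 s=4: MISS | VC [49, 20]
  [13] addr=0x186 blk=24 s=0: MISS | VC [49, 20, 8]
  [14] addr=0x8d blk=8 s=0: VC-HIT | VC [49, 20, 24]
  [15] addr=0x100 blk=16 s=0: MISS | VC [49, 20, 24, 8]
  [16] addr=0x83 blk=8 s=0: VC-HIT | VC [49, 20, 24, 16]

OUTCOME = VC-HIT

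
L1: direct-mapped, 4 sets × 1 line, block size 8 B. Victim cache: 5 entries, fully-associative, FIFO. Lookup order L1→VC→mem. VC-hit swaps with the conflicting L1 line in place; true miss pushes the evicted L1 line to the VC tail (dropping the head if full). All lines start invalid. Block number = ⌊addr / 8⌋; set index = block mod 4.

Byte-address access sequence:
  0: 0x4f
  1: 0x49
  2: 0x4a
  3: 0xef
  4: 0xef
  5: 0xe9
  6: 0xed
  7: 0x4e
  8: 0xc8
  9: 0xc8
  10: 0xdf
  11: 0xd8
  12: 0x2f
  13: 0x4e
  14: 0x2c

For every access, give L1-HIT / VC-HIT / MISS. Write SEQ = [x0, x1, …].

  [0] addr=0x4f blk=9 s=1: MISS | VC []
  [1] addr=0x49 blk=9 s=1: L1-HIT | VC []
  [2] addr=0x4a blk=9 s=1: L1-HIT | VC []
  [3] addr=0xef blk=29 s=1: MISS | VC [9]
  [4] addr=0xef blk=29 s=1: L1-HIT | VC [9]
  [5] addr=0xe9 blk=29 s=1: L1-HIT | VC [9]
  [6] addr=0xed blk=29 s=1: L1-HIT | VC [9]
  [7] addr=0x4e blk=9 s=1: VC-HIT | VC [29]
  [8] addr=0xc8 blk=25 s=1: MISS | VC [29, 9]
  [9] addr=0xc8 blk=25 s=1: L1-HIT | VC [29, 9]
  [10] addr=0xdf blk=27 s=3: MISS | VC [29, 9]
  [11] addr=0xd8 blk=27 s=3: L1-HIT | VC [29, 9]
  [12] addr=0x2f blk=5 s=1: MISS | VC [29, 9, 25]
  [13] addr=0x4e blk=9 s=1: VC-HIT | VC [29, 5, 25]
  [14] addr=0x2c blk=5 s=1: VC-HIT | VC [29, 9, 25]

SEQ = [MISS, L1-HIT, L1-HIT, MISS, L1-HIT, L1-HIT, L1-HIT, VC-HIT, MISS, L1-HIT, MISS, L1-HIT, MISS, VC-HIT, VC-HIT]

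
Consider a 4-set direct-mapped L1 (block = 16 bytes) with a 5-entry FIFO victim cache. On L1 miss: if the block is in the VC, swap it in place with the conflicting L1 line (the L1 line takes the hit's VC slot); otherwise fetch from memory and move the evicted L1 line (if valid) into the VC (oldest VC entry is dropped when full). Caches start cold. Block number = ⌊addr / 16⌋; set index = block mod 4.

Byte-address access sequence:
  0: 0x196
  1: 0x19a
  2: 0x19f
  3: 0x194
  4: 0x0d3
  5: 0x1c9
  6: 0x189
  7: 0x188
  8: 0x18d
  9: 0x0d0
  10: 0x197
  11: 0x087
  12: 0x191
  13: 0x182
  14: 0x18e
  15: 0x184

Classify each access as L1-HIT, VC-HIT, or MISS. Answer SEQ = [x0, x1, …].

SEQ = [MISS, L1-HIT, L1-HIT, L1-HIT, MISS, MISS, MISS, L1-HIT, L1-HIT, L1-HIT, VC-HIT, MISS, L1-HIT, VC-HIT, L1-HIT, L1-HIT]

#0 0x196→b25/s1 MISS; vc=[]
#1 0x19a→b25/s1 L1-HIT; vc=[]
#2 0x19f→b25/s1 L1-HIT; vc=[]
#3 0x194→b25/s1 L1-HIT; vc=[]
#4 0xd3→b13/s1 MISS; vc=[25]
#5 0x1c9→b28/s0 MISS; vc=[25]
#6 0x189→b24/s0 MISS; vc=[25,28]
#7 0x188→b24/s0 L1-HIT; vc=[25,28]
#8 0x18d→b24/s0 L1-HIT; vc=[25,28]
#9 0xd0→b13/s1 L1-HIT; vc=[25,28]
#10 0x197→b25/s1 VC-HIT; vc=[13,28]
#11 0x87→b8/s0 MISS; vc=[13,28,24]
#12 0x191→b25/s1 L1-HIT; vc=[13,28,24]
#13 0x182→b24/s0 VC-HIT; vc=[13,28,8]
#14 0x18e→b24/s0 L1-HIT; vc=[13,28,8]
#15 0x184→b24/s0 L1-HIT; vc=[13,28,8]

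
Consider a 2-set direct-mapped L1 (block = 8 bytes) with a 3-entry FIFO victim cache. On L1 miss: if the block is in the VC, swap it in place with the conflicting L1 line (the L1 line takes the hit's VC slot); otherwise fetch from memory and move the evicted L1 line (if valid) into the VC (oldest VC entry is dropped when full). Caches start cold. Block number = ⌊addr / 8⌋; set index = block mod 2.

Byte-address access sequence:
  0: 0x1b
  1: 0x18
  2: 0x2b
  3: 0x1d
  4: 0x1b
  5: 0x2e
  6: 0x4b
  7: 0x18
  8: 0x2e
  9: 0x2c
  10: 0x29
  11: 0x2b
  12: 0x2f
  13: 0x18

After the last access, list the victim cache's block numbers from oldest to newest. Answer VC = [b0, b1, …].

VC = [9, 5]

#0 0x1b→b3/s1 MISS; vc=[]
#1 0x18→b3/s1 L1-HIT; vc=[]
#2 0x2b→b5/s1 MISS; vc=[3]
#3 0x1d→b3/s1 VC-HIT; vc=[5]
#4 0x1b→b3/s1 L1-HIT; vc=[5]
#5 0x2e→b5/s1 VC-HIT; vc=[3]
#6 0x4b→b9/s1 MISS; vc=[3,5]
#7 0x18→b3/s1 VC-HIT; vc=[9,5]
#8 0x2e→b5/s1 VC-HIT; vc=[9,3]
#9 0x2c→b5/s1 L1-HIT; vc=[9,3]
#10 0x29→b5/s1 L1-HIT; vc=[9,3]
#11 0x2b→b5/s1 L1-HIT; vc=[9,3]
#12 0x2f→b5/s1 L1-HIT; vc=[9,3]
#13 0x18→b3/s1 VC-HIT; vc=[9,5]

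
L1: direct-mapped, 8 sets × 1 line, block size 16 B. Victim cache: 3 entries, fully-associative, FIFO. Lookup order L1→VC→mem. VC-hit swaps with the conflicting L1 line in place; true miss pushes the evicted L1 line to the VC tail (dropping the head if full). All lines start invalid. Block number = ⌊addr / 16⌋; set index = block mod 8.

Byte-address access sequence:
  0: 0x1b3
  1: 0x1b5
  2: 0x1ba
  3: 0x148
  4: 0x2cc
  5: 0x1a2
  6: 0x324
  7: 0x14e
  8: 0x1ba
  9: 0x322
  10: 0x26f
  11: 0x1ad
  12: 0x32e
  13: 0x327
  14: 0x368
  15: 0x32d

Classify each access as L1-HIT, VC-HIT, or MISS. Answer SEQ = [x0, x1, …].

#0 0x1b3→b27/s3 MISS; vc=[]
#1 0x1b5→b27/s3 L1-HIT; vc=[]
#2 0x1ba→b27/s3 L1-HIT; vc=[]
#3 0x148→b20/s4 MISS; vc=[]
#4 0x2cc→b44/s4 MISS; vc=[20]
#5 0x1a2→b26/s2 MISS; vc=[20]
#6 0x324→b50/s2 MISS; vc=[20,26]
#7 0x14e→b20/s4 VC-HIT; vc=[44,26]
#8 0x1ba→b27/s3 L1-HIT; vc=[44,26]
#9 0x322→b50/s2 L1-HIT; vc=[44,26]
#10 0x26f→b38/s6 MISS; vc=[44,26]
#11 0x1ad→b26/s2 VC-HIT; vc=[44,50]
#12 0x32e→b50/s2 VC-HIT; vc=[44,26]
#13 0x327→b50/s2 L1-HIT; vc=[44,26]
#14 0x368→b54/s6 MISS; vc=[44,26,38]
#15 0x32d→b50/s2 L1-HIT; vc=[44,26,38]

SEQ = [MISS, L1-HIT, L1-HIT, MISS, MISS, MISS, MISS, VC-HIT, L1-HIT, L1-HIT, MISS, VC-HIT, VC-HIT, L1-HIT, MISS, L1-HIT]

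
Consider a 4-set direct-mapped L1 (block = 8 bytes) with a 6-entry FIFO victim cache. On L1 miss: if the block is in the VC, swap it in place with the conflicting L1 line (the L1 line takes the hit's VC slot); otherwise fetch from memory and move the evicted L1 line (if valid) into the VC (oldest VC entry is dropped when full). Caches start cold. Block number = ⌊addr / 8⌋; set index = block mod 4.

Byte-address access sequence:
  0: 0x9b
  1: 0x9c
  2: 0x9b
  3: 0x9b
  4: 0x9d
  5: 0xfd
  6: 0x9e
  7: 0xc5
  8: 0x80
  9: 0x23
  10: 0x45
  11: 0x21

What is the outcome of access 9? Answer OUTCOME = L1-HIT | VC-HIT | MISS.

#0 0x9b→b19/s3 MISS; vc=[]
#1 0x9c→b19/s3 L1-HIT; vc=[]
#2 0x9b→b19/s3 L1-HIT; vc=[]
#3 0x9b→b19/s3 L1-HIT; vc=[]
#4 0x9d→b19/s3 L1-HIT; vc=[]
#5 0xfd→b31/s3 MISS; vc=[19]
#6 0x9e→b19/s3 VC-HIT; vc=[31]
#7 0xc5→b24/s0 MISS; vc=[31]
#8 0x80→b16/s0 MISS; vc=[31,24]
#9 0x23→b4/s0 MISS; vc=[31,24,16]
#10 0x45→b8/s0 MISS; vc=[31,24,16,4]
#11 0x21→b4/s0 VC-HIT; vc=[31,24,16,8]

OUTCOME = MISS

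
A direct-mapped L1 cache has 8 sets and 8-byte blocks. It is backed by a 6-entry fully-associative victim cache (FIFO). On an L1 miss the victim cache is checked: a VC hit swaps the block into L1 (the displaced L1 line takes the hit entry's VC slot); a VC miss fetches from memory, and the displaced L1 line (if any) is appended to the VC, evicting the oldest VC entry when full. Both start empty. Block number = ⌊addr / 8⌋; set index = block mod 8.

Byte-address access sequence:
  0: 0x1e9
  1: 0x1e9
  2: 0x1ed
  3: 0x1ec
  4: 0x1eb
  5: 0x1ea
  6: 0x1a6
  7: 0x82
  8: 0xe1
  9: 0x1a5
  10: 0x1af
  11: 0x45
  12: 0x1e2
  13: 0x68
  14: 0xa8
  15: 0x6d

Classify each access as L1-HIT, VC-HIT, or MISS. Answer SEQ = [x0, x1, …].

  [0] addr=0x1e9 blk=61 s=5: MISS | VC []
  [1] addr=0x1e9 blk=61 s=5: L1-HIT | VC []
  [2] addr=0x1ed blk=61 s=5: L1-HIT | VC []
  [3] addr=0x1ec blk=61 s=5: L1-HIT | VC []
  [4] addr=0x1eb blk=61 s=5: L1-HIT | VC []
  [5] addr=0x1ea blk=61 s=5: L1-HIT | VC []
  [6] addr=0x1a6 blk=52 s=4: MISS | VC []
  [7] addr=0x82 blk=16 s=0: MISS | VC []
  [8] addr=0xe1 blk=28 s=4: MISS | VC [52]
  [9] addr=0x1a5 blk=52 s=4: VC-HIT | VC [28]
  [10] addr=0x1af blk=53 s=5: MISS | VC [28, 61]
  [11] addr=0x45 blk=8 s=0: MISS | VC [28, 61, 16]
  [12] addr=0x1e2 blk=60 s=4: MISS | VC [28, 61, 16, 52]
  [13] addr=0x68 blk=13 s=5: MISS | VC [28, 61, 16, 52, 53]
  [14] addr=0xa8 blk=21 s=5: MISS | VC [28, 61, 16, 52, 53, 13]
  [15] addr=0x6d blk=13 s=5: VC-HIT | VC [28, 61, 16, 52, 53, 21]

SEQ = [MISS, L1-HIT, L1-HIT, L1-HIT, L1-HIT, L1-HIT, MISS, MISS, MISS, VC-HIT, MISS, MISS, MISS, MISS, MISS, VC-HIT]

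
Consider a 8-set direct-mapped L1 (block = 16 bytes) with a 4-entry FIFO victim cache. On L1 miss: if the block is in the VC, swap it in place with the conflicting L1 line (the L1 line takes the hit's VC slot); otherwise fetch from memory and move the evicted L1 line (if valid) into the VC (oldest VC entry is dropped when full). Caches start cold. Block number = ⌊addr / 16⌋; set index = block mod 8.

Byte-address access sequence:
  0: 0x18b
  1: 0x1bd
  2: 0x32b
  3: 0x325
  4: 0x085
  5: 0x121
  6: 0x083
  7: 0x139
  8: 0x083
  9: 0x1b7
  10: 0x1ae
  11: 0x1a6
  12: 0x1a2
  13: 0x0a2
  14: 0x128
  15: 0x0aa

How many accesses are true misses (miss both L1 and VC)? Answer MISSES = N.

0: 0x18b (blk 24, set 0) → MISS  vc=[]
1: 0x1bd (blk 27, set 3) → MISS  vc=[]
2: 0x32b (blk 50, set 2) → MISS  vc=[]
3: 0x325 (blk 50, set 2) → L1-HIT  vc=[]
4: 0x85 (blk 8, set 0) → MISS  vc=[24]
5: 0x121 (blk 18, set 2) → MISS  vc=[24, 50]
6: 0x83 (blk 8, set 0) → L1-HIT  vc=[24, 50]
7: 0x139 (blk 19, set 3) → MISS  vc=[24, 50, 27]
8: 0x83 (blk 8, set 0) → L1-HIT  vc=[24, 50, 27]
9: 0x1b7 (blk 27, set 3) → VC-HIT  vc=[24, 50, 19]
10: 0x1ae (blk 26, set 2) → MISS  vc=[24, 50, 19, 18]
11: 0x1a6 (blk 26, set 2) → L1-HIT  vc=[24, 50, 19, 18]
12: 0x1a2 (blk 26, set 2) → L1-HIT  vc=[24, 50, 19, 18]
13: 0xa2 (blk 10, set 2) → MISS  vc=[50, 19, 18, 26]
14: 0x128 (blk 18, set 2) → VC-HIT  vc=[50, 19, 10, 26]
15: 0xaa (blk 10, set 2) → VC-HIT  vc=[50, 19, 18, 26]

MISSES = 8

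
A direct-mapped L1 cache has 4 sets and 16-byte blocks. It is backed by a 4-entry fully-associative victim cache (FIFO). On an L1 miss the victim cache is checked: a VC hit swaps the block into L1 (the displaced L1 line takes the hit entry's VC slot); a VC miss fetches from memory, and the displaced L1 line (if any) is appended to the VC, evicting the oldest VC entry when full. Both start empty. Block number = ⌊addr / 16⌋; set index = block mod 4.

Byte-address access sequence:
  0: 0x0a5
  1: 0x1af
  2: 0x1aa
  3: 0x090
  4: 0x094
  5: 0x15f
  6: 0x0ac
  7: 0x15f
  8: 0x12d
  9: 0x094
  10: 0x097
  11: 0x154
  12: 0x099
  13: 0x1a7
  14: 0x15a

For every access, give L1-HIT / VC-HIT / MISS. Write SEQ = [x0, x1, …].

SEQ = [MISS, MISS, L1-HIT, MISS, L1-HIT, MISS, VC-HIT, L1-HIT, MISS, VC-HIT, L1-HIT, VC-HIT, VC-HIT, VC-HIT, VC-HIT]

0: 0xa5 (blk 10, set 2) → MISS  vc=[]
1: 0x1af (blk 26, set 2) → MISS  vc=[10]
2: 0x1aa (blk 26, set 2) → L1-HIT  vc=[10]
3: 0x90 (blk 9, set 1) → MISS  vc=[10]
4: 0x94 (blk 9, set 1) → L1-HIT  vc=[10]
5: 0x15f (blk 21, set 1) → MISS  vc=[10, 9]
6: 0xac (blk 10, set 2) → VC-HIT  vc=[26, 9]
7: 0x15f (blk 21, set 1) → L1-HIT  vc=[26, 9]
8: 0x12d (blk 18, set 2) → MISS  vc=[26, 9, 10]
9: 0x94 (blk 9, set 1) → VC-HIT  vc=[26, 21, 10]
10: 0x97 (blk 9, set 1) → L1-HIT  vc=[26, 21, 10]
11: 0x154 (blk 21, set 1) → VC-HIT  vc=[26, 9, 10]
12: 0x99 (blk 9, set 1) → VC-HIT  vc=[26, 21, 10]
13: 0x1a7 (blk 26, set 2) → VC-HIT  vc=[18, 21, 10]
14: 0x15a (blk 21, set 1) → VC-HIT  vc=[18, 9, 10]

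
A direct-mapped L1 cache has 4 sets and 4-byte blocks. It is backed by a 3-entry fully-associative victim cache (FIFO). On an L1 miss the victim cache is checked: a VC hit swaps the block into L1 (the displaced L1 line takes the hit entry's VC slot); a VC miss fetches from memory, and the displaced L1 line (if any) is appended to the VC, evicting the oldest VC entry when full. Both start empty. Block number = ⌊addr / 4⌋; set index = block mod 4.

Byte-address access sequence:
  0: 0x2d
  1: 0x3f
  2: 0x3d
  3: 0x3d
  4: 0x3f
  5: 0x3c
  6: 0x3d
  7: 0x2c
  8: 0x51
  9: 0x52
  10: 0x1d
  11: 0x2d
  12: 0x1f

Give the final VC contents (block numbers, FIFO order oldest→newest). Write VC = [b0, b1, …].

VC = [15, 11]

0: 0x2d (blk 11, set 3) → MISS  vc=[]
1: 0x3f (blk 15, set 3) → MISS  vc=[11]
2: 0x3d (blk 15, set 3) → L1-HIT  vc=[11]
3: 0x3d (blk 15, set 3) → L1-HIT  vc=[11]
4: 0x3f (blk 15, set 3) → L1-HIT  vc=[11]
5: 0x3c (blk 15, set 3) → L1-HIT  vc=[11]
6: 0x3d (blk 15, set 3) → L1-HIT  vc=[11]
7: 0x2c (blk 11, set 3) → VC-HIT  vc=[15]
8: 0x51 (blk 20, set 0) → MISS  vc=[15]
9: 0x52 (blk 20, set 0) → L1-HIT  vc=[15]
10: 0x1d (blk 7, set 3) → MISS  vc=[15, 11]
11: 0x2d (blk 11, set 3) → VC-HIT  vc=[15, 7]
12: 0x1f (blk 7, set 3) → VC-HIT  vc=[15, 11]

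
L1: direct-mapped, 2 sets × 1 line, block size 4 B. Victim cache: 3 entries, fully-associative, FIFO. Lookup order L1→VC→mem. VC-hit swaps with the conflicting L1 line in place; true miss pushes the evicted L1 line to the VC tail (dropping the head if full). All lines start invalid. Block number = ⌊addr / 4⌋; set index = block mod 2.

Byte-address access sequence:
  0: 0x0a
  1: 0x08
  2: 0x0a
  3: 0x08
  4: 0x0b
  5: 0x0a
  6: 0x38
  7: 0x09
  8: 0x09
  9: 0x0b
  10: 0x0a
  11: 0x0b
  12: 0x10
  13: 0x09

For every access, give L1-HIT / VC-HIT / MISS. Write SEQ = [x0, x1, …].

SEQ = [MISS, L1-HIT, L1-HIT, L1-HIT, L1-HIT, L1-HIT, MISS, VC-HIT, L1-HIT, L1-HIT, L1-HIT, L1-HIT, MISS, VC-HIT]

#0 0xa→b2/s0 MISS; vc=[]
#1 0x8→b2/s0 L1-HIT; vc=[]
#2 0xa→b2/s0 L1-HIT; vc=[]
#3 0x8→b2/s0 L1-HIT; vc=[]
#4 0xb→b2/s0 L1-HIT; vc=[]
#5 0xa→b2/s0 L1-HIT; vc=[]
#6 0x38→b14/s0 MISS; vc=[2]
#7 0x9→b2/s0 VC-HIT; vc=[14]
#8 0x9→b2/s0 L1-HIT; vc=[14]
#9 0xb→b2/s0 L1-HIT; vc=[14]
#10 0xa→b2/s0 L1-HIT; vc=[14]
#11 0xb→b2/s0 L1-HIT; vc=[14]
#12 0x10→b4/s0 MISS; vc=[14,2]
#13 0x9→b2/s0 VC-HIT; vc=[14,4]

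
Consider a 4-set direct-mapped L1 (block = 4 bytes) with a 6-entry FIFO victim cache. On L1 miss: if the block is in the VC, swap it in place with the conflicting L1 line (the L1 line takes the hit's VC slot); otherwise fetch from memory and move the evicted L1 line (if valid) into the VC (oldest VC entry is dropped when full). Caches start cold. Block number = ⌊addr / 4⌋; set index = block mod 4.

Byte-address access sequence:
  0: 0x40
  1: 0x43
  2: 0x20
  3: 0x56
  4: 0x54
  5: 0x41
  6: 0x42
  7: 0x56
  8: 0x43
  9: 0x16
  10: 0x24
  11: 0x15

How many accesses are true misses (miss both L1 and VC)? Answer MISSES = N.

MISSES = 5

0: 0x40 (blk 16, set 0) → MISS  vc=[]
1: 0x43 (blk 16, set 0) → L1-HIT  vc=[]
2: 0x20 (blk 8, set 0) → MISS  vc=[16]
3: 0x56 (blk 21, set 1) → MISS  vc=[16]
4: 0x54 (blk 21, set 1) → L1-HIT  vc=[16]
5: 0x41 (blk 16, set 0) → VC-HIT  vc=[8]
6: 0x42 (blk 16, set 0) → L1-HIT  vc=[8]
7: 0x56 (blk 21, set 1) → L1-HIT  vc=[8]
8: 0x43 (blk 16, set 0) → L1-HIT  vc=[8]
9: 0x16 (blk 5, set 1) → MISS  vc=[8, 21]
10: 0x24 (blk 9, set 1) → MISS  vc=[8, 21, 5]
11: 0x15 (blk 5, set 1) → VC-HIT  vc=[8, 21, 9]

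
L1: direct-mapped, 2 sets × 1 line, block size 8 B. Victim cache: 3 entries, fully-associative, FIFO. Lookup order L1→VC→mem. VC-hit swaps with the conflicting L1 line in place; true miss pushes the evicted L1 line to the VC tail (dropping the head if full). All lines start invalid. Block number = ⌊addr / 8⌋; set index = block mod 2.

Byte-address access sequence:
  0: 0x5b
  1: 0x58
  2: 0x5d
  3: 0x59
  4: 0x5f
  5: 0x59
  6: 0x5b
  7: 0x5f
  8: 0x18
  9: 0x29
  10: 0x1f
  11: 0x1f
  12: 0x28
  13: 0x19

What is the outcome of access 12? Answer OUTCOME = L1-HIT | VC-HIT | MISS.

#0 0x5b→b11/s1 MISS; vc=[]
#1 0x58→b11/s1 L1-HIT; vc=[]
#2 0x5d→b11/s1 L1-HIT; vc=[]
#3 0x59→b11/s1 L1-HIT; vc=[]
#4 0x5f→b11/s1 L1-HIT; vc=[]
#5 0x59→b11/s1 L1-HIT; vc=[]
#6 0x5b→b11/s1 L1-HIT; vc=[]
#7 0x5f→b11/s1 L1-HIT; vc=[]
#8 0x18→b3/s1 MISS; vc=[11]
#9 0x29→b5/s1 MISS; vc=[11,3]
#10 0x1f→b3/s1 VC-HIT; vc=[11,5]
#11 0x1f→b3/s1 L1-HIT; vc=[11,5]
#12 0x28→b5/s1 VC-HIT; vc=[11,3]
#13 0x19→b3/s1 VC-HIT; vc=[11,5]

OUTCOME = VC-HIT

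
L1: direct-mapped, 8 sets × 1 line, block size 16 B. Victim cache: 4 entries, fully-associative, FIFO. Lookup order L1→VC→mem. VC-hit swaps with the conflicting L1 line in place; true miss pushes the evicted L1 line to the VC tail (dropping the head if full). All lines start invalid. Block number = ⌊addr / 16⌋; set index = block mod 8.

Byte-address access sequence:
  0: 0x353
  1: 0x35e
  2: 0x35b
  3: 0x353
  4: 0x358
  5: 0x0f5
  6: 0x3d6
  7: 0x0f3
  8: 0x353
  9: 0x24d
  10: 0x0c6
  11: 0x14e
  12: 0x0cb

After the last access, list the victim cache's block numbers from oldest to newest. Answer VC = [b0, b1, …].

VC = [61, 36, 20]

#0 0x353→b53/s5 MISS; vc=[]
#1 0x35e→b53/s5 L1-HIT; vc=[]
#2 0x35b→b53/s5 L1-HIT; vc=[]
#3 0x353→b53/s5 L1-HIT; vc=[]
#4 0x358→b53/s5 L1-HIT; vc=[]
#5 0xf5→b15/s7 MISS; vc=[]
#6 0x3d6→b61/s5 MISS; vc=[53]
#7 0xf3→b15/s7 L1-HIT; vc=[53]
#8 0x353→b53/s5 VC-HIT; vc=[61]
#9 0x24d→b36/s4 MISS; vc=[61]
#10 0xc6→b12/s4 MISS; vc=[61,36]
#11 0x14e→b20/s4 MISS; vc=[61,36,12]
#12 0xcb→b12/s4 VC-HIT; vc=[61,36,20]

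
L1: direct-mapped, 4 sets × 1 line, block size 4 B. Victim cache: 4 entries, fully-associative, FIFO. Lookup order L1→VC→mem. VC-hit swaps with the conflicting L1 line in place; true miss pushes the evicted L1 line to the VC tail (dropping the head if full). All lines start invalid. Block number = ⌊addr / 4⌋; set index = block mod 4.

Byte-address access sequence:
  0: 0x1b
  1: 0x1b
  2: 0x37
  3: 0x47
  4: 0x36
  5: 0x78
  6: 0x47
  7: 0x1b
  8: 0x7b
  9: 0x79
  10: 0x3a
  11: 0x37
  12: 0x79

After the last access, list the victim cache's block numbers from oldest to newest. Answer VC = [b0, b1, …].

  [0] addr=0x1b blk=6 s=2: MISS | VC []
  [1] addr=0x1b blk=6 s=2: L1-HIT | VC []
  [2] addr=0x37 blk=13 s=1: MISS | VC []
  [3] addr=0x47 blk=17 s=1: MISS | VC [13]
  [4] addr=0x36 blk=13 s=1: VC-HIT | VC [17]
  [5] addr=0x78 blk=30 s=2: MISS | VC [17, 6]
  [6] addr=0x47 blk=17 s=1: VC-HIT | VC [13, 6]
  [7] addr=0x1b blk=6 s=2: VC-HIT | VC [13, 30]
  [8] addr=0x7b blk=30 s=2: VC-HIT | VC [13, 6]
  [9] addr=0x79 blk=30 s=2: L1-HIT | VC [13, 6]
  [10] addr=0x3a blk=14 s=2: MISS | VC [13, 6, 30]
  [11] addr=0x37 blk=13 s=1: VC-HIT | VC [17, 6, 30]
  [12] addr=0x79 blk=30 s=2: VC-HIT | VC [17, 6, 14]

VC = [17, 6, 14]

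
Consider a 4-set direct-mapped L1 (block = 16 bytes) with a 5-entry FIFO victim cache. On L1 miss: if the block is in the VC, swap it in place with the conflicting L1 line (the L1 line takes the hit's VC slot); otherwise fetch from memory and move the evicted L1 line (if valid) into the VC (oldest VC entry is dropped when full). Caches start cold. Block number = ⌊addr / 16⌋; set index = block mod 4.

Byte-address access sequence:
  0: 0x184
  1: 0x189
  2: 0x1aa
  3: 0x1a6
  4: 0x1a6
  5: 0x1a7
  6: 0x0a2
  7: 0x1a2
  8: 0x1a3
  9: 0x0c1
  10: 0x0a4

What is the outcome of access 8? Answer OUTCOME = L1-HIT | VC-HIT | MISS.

OUTCOME = L1-HIT

  [0] addr=0x184 blk=24 s=0: MISS | VC []
  [1] addr=0x189 blk=24 s=0: L1-HIT | VC []
  [2] addr=0x1aa blk=26 s=2: MISS | VC []
  [3] addr=0x1a6 blk=26 s=2: L1-HIT | VC []
  [4] addr=0x1a6 blk=26 s=2: L1-HIT | VC []
  [5] addr=0x1a7 blk=26 s=2: L1-HIT | VC []
  [6] addr=0xa2 blk=10 s=2: MISS | VC [26]
  [7] addr=0x1a2 blk=26 s=2: VC-HIT | VC [10]
  [8] addr=0x1a3 blk=26 s=2: L1-HIT | VC [10]
  [9] addr=0xc1 blk=12 s=0: MISS | VC [10, 24]
  [10] addr=0xa4 blk=10 s=2: VC-HIT | VC [26, 24]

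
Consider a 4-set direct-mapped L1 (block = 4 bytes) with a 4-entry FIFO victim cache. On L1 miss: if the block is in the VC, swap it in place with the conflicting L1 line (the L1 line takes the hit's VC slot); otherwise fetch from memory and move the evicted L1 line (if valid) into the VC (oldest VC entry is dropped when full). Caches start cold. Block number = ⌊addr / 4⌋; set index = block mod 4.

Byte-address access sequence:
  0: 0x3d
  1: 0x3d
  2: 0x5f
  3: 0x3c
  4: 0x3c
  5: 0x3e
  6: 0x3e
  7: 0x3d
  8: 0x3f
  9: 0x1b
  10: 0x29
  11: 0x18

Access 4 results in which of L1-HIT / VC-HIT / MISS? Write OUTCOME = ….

#0 0x3d→b15/s3 MISS; vc=[]
#1 0x3d→b15/s3 L1-HIT; vc=[]
#2 0x5f→b23/s3 MISS; vc=[15]
#3 0x3c→b15/s3 VC-HIT; vc=[23]
#4 0x3c→b15/s3 L1-HIT; vc=[23]
#5 0x3e→b15/s3 L1-HIT; vc=[23]
#6 0x3e→b15/s3 L1-HIT; vc=[23]
#7 0x3d→b15/s3 L1-HIT; vc=[23]
#8 0x3f→b15/s3 L1-HIT; vc=[23]
#9 0x1b→b6/s2 MISS; vc=[23]
#10 0x29→b10/s2 MISS; vc=[23,6]
#11 0x18→b6/s2 VC-HIT; vc=[23,10]

OUTCOME = L1-HIT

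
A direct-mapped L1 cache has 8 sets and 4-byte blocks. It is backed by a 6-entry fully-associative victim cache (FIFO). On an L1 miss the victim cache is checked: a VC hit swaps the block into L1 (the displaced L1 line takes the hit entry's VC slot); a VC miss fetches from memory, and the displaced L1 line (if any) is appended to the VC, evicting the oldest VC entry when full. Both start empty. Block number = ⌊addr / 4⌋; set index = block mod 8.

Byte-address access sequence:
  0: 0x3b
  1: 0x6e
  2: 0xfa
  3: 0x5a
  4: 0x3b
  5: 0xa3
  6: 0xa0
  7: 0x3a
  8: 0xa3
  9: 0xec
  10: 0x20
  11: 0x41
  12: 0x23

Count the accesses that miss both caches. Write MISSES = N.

MISSES = 8

  [0] addr=0x3b blk=14 s=6: MISS | VC []
  [1] addr=0x6e blk=27 s=3: MISS | VC []
  [2] addr=0xfa blk=62 s=6: MISS | VC [14]
  [3] addr=0x5a blk=22 s=6: MISS | VC [14, 62]
  [4] addr=0x3b blk=14 s=6: VC-HIT | VC [22, 62]
  [5] addr=0xa3 blk=40 s=0: MISS | VC [22, 62]
  [6] addr=0xa0 blk=40 s=0: L1-HIT | VC [22, 62]
  [7] addr=0x3a blk=14 s=6: L1-HIT | VC [22, 62]
  [8] addr=0xa3 blk=40 s=0: L1-HIT | VC [22, 62]
  [9] addr=0xec blk=59 s=3: MISS | VC [22, 62, 27]
  [10] addr=0x20 blk=8 s=0: MISS | VC [22, 62, 27, 40]
  [11] addr=0x41 blk=16 s=0: MISS | VC [22, 62, 27, 40, 8]
  [12] addr=0x23 blk=8 s=0: VC-HIT | VC [22, 62, 27, 40, 16]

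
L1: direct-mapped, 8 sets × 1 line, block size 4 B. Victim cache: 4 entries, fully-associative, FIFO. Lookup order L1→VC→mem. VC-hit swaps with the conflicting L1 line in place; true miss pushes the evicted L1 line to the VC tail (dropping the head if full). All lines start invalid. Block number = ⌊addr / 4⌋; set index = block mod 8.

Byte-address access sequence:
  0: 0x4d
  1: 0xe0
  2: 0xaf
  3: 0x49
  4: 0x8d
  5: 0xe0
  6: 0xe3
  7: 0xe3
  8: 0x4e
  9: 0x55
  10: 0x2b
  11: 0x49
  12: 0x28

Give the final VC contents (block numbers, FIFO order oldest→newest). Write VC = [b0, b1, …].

VC = [35, 43, 18]

0: 0x4d (blk 19, set 3) → MISS  vc=[]
1: 0xe0 (blk 56, set 0) → MISS  vc=[]
2: 0xaf (blk 43, set 3) → MISS  vc=[19]
3: 0x49 (blk 18, set 2) → MISS  vc=[19]
4: 0x8d (blk 35, set 3) → MISS  vc=[19, 43]
5: 0xe0 (blk 56, set 0) → L1-HIT  vc=[19, 43]
6: 0xe3 (blk 56, set 0) → L1-HIT  vc=[19, 43]
7: 0xe3 (blk 56, set 0) → L1-HIT  vc=[19, 43]
8: 0x4e (blk 19, set 3) → VC-HIT  vc=[35, 43]
9: 0x55 (blk 21, set 5) → MISS  vc=[35, 43]
10: 0x2b (blk 10, set 2) → MISS  vc=[35, 43, 18]
11: 0x49 (blk 18, set 2) → VC-HIT  vc=[35, 43, 10]
12: 0x28 (blk 10, set 2) → VC-HIT  vc=[35, 43, 18]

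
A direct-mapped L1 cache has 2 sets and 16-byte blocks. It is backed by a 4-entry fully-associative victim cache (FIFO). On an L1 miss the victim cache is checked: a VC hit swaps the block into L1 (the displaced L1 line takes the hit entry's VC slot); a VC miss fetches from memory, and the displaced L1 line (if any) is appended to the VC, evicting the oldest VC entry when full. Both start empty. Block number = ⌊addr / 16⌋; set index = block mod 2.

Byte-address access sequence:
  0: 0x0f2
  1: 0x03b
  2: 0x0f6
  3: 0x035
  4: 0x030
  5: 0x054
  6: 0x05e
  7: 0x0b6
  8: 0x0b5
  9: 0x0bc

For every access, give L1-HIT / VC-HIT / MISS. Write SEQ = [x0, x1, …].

  [0] addr=0xf2 blk=15 s=1: MISS | VC []
  [1] addr=0x3b blk=3 s=1: MISS | VC [15]
  [2] addr=0xf6 blk=15 s=1: VC-HIT | VC [3]
  [3] addr=0x35 blk=3 s=1: VC-HIT | VC [15]
  [4] addr=0x30 blk=3 s=1: L1-HIT | VC [15]
  [5] addr=0x54 blk=5 s=1: MISS | VC [15, 3]
  [6] addr=0x5e blk=5 s=1: L1-HIT | VC [15, 3]
  [7] addr=0xb6 blk=11 s=1: MISS | VC [15, 3, 5]
  [8] addr=0xb5 blk=11 s=1: L1-HIT | VC [15, 3, 5]
  [9] addr=0xbc blk=11 s=1: L1-HIT | VC [15, 3, 5]

SEQ = [MISS, MISS, VC-HIT, VC-HIT, L1-HIT, MISS, L1-HIT, MISS, L1-HIT, L1-HIT]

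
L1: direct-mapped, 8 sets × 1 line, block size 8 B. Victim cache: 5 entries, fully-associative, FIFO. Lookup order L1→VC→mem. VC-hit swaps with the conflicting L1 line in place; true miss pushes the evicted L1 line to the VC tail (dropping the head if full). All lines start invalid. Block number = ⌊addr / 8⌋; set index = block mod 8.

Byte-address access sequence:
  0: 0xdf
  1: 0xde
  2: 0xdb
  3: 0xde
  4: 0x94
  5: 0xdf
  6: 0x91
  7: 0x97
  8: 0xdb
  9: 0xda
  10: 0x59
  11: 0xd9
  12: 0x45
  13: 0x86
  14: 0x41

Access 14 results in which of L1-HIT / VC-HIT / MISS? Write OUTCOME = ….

0: 0xdf (blk 27, set 3) → MISS  vc=[]
1: 0xde (blk 27, set 3) → L1-HIT  vc=[]
2: 0xdb (blk 27, set 3) → L1-HIT  vc=[]
3: 0xde (blk 27, set 3) → L1-HIT  vc=[]
4: 0x94 (blk 18, set 2) → MISS  vc=[]
5: 0xdf (blk 27, set 3) → L1-HIT  vc=[]
6: 0x91 (blk 18, set 2) → L1-HIT  vc=[]
7: 0x97 (blk 18, set 2) → L1-HIT  vc=[]
8: 0xdb (blk 27, set 3) → L1-HIT  vc=[]
9: 0xda (blk 27, set 3) → L1-HIT  vc=[]
10: 0x59 (blk 11, set 3) → MISS  vc=[27]
11: 0xd9 (blk 27, set 3) → VC-HIT  vc=[11]
12: 0x45 (blk 8, set 0) → MISS  vc=[11]
13: 0x86 (blk 16, set 0) → MISS  vc=[11, 8]
14: 0x41 (blk 8, set 0) → VC-HIT  vc=[11, 16]

OUTCOME = VC-HIT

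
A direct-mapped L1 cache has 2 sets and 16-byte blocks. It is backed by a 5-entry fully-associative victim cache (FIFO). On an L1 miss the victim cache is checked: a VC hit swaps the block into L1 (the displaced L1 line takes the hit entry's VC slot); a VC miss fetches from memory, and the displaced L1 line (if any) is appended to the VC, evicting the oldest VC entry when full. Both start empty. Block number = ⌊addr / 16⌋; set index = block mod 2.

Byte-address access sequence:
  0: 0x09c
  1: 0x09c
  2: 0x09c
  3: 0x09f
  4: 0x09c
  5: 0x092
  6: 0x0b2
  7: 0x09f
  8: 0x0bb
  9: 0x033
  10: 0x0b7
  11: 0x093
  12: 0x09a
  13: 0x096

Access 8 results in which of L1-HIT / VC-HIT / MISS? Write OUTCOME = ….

0: 0x9c (blk 9, set 1) → MISS  vc=[]
1: 0x9c (blk 9, set 1) → L1-HIT  vc=[]
2: 0x9c (blk 9, set 1) → L1-HIT  vc=[]
3: 0x9f (blk 9, set 1) → L1-HIT  vc=[]
4: 0x9c (blk 9, set 1) → L1-HIT  vc=[]
5: 0x92 (blk 9, set 1) → L1-HIT  vc=[]
6: 0xb2 (blk 11, set 1) → MISS  vc=[9]
7: 0x9f (blk 9, set 1) → VC-HIT  vc=[11]
8: 0xbb (blk 11, set 1) → VC-HIT  vc=[9]
9: 0x33 (blk 3, set 1) → MISS  vc=[9, 11]
10: 0xb7 (blk 11, set 1) → VC-HIT  vc=[9, 3]
11: 0x93 (blk 9, set 1) → VC-HIT  vc=[11, 3]
12: 0x9a (blk 9, set 1) → L1-HIT  vc=[11, 3]
13: 0x96 (blk 9, set 1) → L1-HIT  vc=[11, 3]

OUTCOME = VC-HIT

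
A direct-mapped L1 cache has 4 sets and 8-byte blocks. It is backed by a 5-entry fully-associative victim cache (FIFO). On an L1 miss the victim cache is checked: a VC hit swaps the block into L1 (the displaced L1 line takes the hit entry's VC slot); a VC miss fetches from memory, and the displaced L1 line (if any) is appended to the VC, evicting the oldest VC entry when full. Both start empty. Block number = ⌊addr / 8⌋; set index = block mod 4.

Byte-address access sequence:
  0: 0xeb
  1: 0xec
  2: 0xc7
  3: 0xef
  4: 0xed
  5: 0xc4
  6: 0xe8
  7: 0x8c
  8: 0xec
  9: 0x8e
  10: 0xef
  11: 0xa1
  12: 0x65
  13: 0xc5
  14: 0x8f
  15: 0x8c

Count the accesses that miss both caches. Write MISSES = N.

MISSES = 5

#0 0xeb→b29/s1 MISS; vc=[]
#1 0xec→b29/s1 L1-HIT; vc=[]
#2 0xc7→b24/s0 MISS; vc=[]
#3 0xef→b29/s1 L1-HIT; vc=[]
#4 0xed→b29/s1 L1-HIT; vc=[]
#5 0xc4→b24/s0 L1-HIT; vc=[]
#6 0xe8→b29/s1 L1-HIT; vc=[]
#7 0x8c→b17/s1 MISS; vc=[29]
#8 0xec→b29/s1 VC-HIT; vc=[17]
#9 0x8e→b17/s1 VC-HIT; vc=[29]
#10 0xef→b29/s1 VC-HIT; vc=[17]
#11 0xa1→b20/s0 MISS; vc=[17,24]
#12 0x65→b12/s0 MISS; vc=[17,24,20]
#13 0xc5→b24/s0 VC-HIT; vc=[17,12,20]
#14 0x8f→b17/s1 VC-HIT; vc=[29,12,20]
#15 0x8c→b17/s1 L1-HIT; vc=[29,12,20]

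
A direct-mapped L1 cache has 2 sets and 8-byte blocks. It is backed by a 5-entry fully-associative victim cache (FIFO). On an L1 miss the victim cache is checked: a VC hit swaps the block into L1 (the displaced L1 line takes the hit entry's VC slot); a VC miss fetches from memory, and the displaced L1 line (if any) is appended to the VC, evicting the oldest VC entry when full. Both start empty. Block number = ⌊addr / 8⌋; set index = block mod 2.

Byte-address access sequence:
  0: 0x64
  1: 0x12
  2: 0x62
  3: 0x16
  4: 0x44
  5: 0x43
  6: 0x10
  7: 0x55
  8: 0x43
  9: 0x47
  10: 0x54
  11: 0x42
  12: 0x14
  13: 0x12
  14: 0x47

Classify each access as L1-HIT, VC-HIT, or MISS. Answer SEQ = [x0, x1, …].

SEQ = [MISS, MISS, VC-HIT, VC-HIT, MISS, L1-HIT, VC-HIT, MISS, VC-HIT, L1-HIT, VC-HIT, VC-HIT, VC-HIT, L1-HIT, VC-HIT]

0: 0x64 (blk 12, set 0) → MISS  vc=[]
1: 0x12 (blk 2, set 0) → MISS  vc=[12]
2: 0x62 (blk 12, set 0) → VC-HIT  vc=[2]
3: 0x16 (blk 2, set 0) → VC-HIT  vc=[12]
4: 0x44 (blk 8, set 0) → MISS  vc=[12, 2]
5: 0x43 (blk 8, set 0) → L1-HIT  vc=[12, 2]
6: 0x10 (blk 2, set 0) → VC-HIT  vc=[12, 8]
7: 0x55 (blk 10, set 0) → MISS  vc=[12, 8, 2]
8: 0x43 (blk 8, set 0) → VC-HIT  vc=[12, 10, 2]
9: 0x47 (blk 8, set 0) → L1-HIT  vc=[12, 10, 2]
10: 0x54 (blk 10, set 0) → VC-HIT  vc=[12, 8, 2]
11: 0x42 (blk 8, set 0) → VC-HIT  vc=[12, 10, 2]
12: 0x14 (blk 2, set 0) → VC-HIT  vc=[12, 10, 8]
13: 0x12 (blk 2, set 0) → L1-HIT  vc=[12, 10, 8]
14: 0x47 (blk 8, set 0) → VC-HIT  vc=[12, 10, 2]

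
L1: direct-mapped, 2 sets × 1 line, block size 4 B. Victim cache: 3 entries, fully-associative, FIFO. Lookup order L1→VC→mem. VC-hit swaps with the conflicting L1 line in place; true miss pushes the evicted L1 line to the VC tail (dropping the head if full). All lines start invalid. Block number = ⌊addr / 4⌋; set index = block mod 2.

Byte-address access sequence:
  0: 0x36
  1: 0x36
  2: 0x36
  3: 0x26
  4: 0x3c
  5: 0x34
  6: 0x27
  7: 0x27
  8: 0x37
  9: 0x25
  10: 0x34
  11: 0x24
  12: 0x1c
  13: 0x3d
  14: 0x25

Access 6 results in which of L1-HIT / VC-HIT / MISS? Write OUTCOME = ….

OUTCOME = VC-HIT

#0 0x36→b13/s1 MISS; vc=[]
#1 0x36→b13/s1 L1-HIT; vc=[]
#2 0x36→b13/s1 L1-HIT; vc=[]
#3 0x26→b9/s1 MISS; vc=[13]
#4 0x3c→b15/s1 MISS; vc=[13,9]
#5 0x34→b13/s1 VC-HIT; vc=[15,9]
#6 0x27→b9/s1 VC-HIT; vc=[15,13]
#7 0x27→b9/s1 L1-HIT; vc=[15,13]
#8 0x37→b13/s1 VC-HIT; vc=[15,9]
#9 0x25→b9/s1 VC-HIT; vc=[15,13]
#10 0x34→b13/s1 VC-HIT; vc=[15,9]
#11 0x24→b9/s1 VC-HIT; vc=[15,13]
#12 0x1c→b7/s1 MISS; vc=[15,13,9]
#13 0x3d→b15/s1 VC-HIT; vc=[7,13,9]
#14 0x25→b9/s1 VC-HIT; vc=[7,13,15]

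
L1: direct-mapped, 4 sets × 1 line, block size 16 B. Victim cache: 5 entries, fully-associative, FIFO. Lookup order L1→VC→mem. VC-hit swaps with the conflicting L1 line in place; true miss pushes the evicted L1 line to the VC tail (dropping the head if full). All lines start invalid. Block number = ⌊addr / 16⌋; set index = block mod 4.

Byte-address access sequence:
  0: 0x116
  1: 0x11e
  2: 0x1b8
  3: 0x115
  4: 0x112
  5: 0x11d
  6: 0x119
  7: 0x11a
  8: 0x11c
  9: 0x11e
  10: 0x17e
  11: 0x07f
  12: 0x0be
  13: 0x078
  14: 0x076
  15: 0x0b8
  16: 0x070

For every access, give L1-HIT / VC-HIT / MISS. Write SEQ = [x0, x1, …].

#0 0x116→b17/s1 MISS; vc=[]
#1 0x11e→b17/s1 L1-HIT; vc=[]
#2 0x1b8→b27/s3 MISS; vc=[]
#3 0x115→b17/s1 L1-HIT; vc=[]
#4 0x112→b17/s1 L1-HIT; vc=[]
#5 0x11d→b17/s1 L1-HIT; vc=[]
#6 0x119→b17/s1 L1-HIT; vc=[]
#7 0x11a→b17/s1 L1-HIT; vc=[]
#8 0x11c→b17/s1 L1-HIT; vc=[]
#9 0x11e→b17/s1 L1-HIT; vc=[]
#10 0x17e→b23/s3 MISS; vc=[27]
#11 0x7f→b7/s3 MISS; vc=[27,23]
#12 0xbe→b11/s3 MISS; vc=[27,23,7]
#13 0x78→b7/s3 VC-HIT; vc=[27,23,11]
#14 0x76→b7/s3 L1-HIT; vc=[27,23,11]
#15 0xb8→b11/s3 VC-HIT; vc=[27,23,7]
#16 0x70→b7/s3 VC-HIT; vc=[27,23,11]

SEQ = [MISS, L1-HIT, MISS, L1-HIT, L1-HIT, L1-HIT, L1-HIT, L1-HIT, L1-HIT, L1-HIT, MISS, MISS, MISS, VC-HIT, L1-HIT, VC-HIT, VC-HIT]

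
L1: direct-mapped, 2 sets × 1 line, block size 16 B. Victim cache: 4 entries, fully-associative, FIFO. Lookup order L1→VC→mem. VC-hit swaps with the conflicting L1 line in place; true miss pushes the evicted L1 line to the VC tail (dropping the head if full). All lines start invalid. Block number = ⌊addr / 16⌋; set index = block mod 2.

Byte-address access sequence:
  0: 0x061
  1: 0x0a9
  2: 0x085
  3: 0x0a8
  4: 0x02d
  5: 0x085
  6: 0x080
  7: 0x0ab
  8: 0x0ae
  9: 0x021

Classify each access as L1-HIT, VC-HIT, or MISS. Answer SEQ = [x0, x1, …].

SEQ = [MISS, MISS, MISS, VC-HIT, MISS, VC-HIT, L1-HIT, VC-HIT, L1-HIT, VC-HIT]

  [0] addr=0x61 blk=6 s=0: MISS | VC []
  [1] addr=0xa9 blk=10 s=0: MISS | VC [6]
  [2] addr=0x85 blk=8 s=0: MISS | VC [6, 10]
  [3] addr=0xa8 blk=10 s=0: VC-HIT | VC [6, 8]
  [4] addr=0x2d blk=2 s=0: MISS | VC [6, 8, 10]
  [5] addr=0x85 blk=8 s=0: VC-HIT | VC [6, 2, 10]
  [6] addr=0x80 blk=8 s=0: L1-HIT | VC [6, 2, 10]
  [7] addr=0xab blk=10 s=0: VC-HIT | VC [6, 2, 8]
  [8] addr=0xae blk=10 s=0: L1-HIT | VC [6, 2, 8]
  [9] addr=0x21 blk=2 s=0: VC-HIT | VC [6, 10, 8]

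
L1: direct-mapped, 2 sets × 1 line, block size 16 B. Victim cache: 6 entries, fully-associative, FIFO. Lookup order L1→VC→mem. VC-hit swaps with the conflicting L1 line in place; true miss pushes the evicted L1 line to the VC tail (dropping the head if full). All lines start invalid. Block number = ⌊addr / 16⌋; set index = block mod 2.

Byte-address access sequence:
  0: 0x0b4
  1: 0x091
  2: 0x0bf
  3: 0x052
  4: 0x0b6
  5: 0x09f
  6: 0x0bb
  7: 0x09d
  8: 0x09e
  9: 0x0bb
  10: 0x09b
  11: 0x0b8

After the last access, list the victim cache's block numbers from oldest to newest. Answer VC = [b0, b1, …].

VC = [9, 5]

#0 0xb4→b11/s1 MISS; vc=[]
#1 0x91→b9/s1 MISS; vc=[11]
#2 0xbf→b11/s1 VC-HIT; vc=[9]
#3 0x52→b5/s1 MISS; vc=[9,11]
#4 0xb6→b11/s1 VC-HIT; vc=[9,5]
#5 0x9f→b9/s1 VC-HIT; vc=[11,5]
#6 0xbb→b11/s1 VC-HIT; vc=[9,5]
#7 0x9d→b9/s1 VC-HIT; vc=[11,5]
#8 0x9e→b9/s1 L1-HIT; vc=[11,5]
#9 0xbb→b11/s1 VC-HIT; vc=[9,5]
#10 0x9b→b9/s1 VC-HIT; vc=[11,5]
#11 0xb8→b11/s1 VC-HIT; vc=[9,5]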